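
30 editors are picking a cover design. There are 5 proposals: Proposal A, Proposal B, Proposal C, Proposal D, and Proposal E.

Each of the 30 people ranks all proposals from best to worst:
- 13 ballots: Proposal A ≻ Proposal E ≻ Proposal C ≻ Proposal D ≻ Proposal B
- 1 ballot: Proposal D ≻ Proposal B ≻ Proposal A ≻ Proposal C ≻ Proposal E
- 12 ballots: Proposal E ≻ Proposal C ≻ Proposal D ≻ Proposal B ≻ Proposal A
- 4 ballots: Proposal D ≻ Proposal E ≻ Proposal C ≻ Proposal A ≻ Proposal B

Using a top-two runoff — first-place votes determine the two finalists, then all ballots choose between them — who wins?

Round 1 first-place votes: Proposal A 13, Proposal B 0, Proposal C 0, Proposal D 5, Proposal E 12. Proposal A and Proposal E advance.
Runoff: Proposal A is ranked above Proposal E on 14 ballots, Proposal E above Proposal A on 16.

Proposal E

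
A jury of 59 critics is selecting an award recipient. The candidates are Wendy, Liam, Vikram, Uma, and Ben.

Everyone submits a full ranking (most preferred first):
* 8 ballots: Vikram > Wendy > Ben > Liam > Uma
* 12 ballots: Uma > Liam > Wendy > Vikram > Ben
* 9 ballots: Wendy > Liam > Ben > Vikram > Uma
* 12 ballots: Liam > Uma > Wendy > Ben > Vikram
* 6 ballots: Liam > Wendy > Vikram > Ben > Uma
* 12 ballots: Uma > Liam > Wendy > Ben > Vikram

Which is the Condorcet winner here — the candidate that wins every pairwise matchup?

Liam vs Wendy: 42–17
Liam vs Vikram: 51–8
Liam vs Uma: 35–24
Liam vs Ben: 51–8
Liam beats every other candidate.

Liam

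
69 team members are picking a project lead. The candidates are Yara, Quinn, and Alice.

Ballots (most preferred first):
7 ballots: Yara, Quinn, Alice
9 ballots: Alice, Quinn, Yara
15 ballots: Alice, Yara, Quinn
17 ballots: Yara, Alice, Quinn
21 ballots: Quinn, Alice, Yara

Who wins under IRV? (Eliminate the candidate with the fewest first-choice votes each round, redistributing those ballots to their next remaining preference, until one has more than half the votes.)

Alice

Round 1: Yara 24, Quinn 21, Alice 24. Quinn eliminated.
Round 2: Yara 24, Alice 45. Alice has a majority (≥35).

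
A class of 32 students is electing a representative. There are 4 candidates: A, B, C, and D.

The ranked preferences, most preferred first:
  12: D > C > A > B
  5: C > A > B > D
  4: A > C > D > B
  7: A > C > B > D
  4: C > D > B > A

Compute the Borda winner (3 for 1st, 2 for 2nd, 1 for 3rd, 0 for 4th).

C

A: 12×1 + 5×2 + 4×3 + 7×3 + 4×0 = 55
B: 12×0 + 5×1 + 4×0 + 7×1 + 4×1 = 16
C: 12×2 + 5×3 + 4×2 + 7×2 + 4×3 = 73
D: 12×3 + 5×0 + 4×1 + 7×0 + 4×2 = 48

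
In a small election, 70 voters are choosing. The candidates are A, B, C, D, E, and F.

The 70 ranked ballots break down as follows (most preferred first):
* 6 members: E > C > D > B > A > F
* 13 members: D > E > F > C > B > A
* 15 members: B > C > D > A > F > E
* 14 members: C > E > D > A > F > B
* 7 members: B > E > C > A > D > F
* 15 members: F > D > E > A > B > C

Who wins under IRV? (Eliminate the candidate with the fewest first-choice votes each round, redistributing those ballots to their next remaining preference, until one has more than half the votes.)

Round 1: A 0, B 22, C 14, D 13, E 6, F 15. A eliminated.
Round 2: B 22, C 14, D 13, E 6, F 15. E eliminated.
Round 3: B 22, C 20, D 13, F 15. D eliminated.
Round 4: B 22, C 20, F 28. C eliminated.
Round 5: B 28, F 42. F has a majority (≥36).

F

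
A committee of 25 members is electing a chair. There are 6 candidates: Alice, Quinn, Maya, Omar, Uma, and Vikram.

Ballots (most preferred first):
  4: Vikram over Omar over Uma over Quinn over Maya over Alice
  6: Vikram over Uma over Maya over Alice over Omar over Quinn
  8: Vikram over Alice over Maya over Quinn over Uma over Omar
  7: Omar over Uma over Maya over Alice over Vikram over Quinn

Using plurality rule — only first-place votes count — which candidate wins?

Vikram

First-place votes: Alice 0, Quinn 0, Maya 0, Omar 7, Uma 0, Vikram 18.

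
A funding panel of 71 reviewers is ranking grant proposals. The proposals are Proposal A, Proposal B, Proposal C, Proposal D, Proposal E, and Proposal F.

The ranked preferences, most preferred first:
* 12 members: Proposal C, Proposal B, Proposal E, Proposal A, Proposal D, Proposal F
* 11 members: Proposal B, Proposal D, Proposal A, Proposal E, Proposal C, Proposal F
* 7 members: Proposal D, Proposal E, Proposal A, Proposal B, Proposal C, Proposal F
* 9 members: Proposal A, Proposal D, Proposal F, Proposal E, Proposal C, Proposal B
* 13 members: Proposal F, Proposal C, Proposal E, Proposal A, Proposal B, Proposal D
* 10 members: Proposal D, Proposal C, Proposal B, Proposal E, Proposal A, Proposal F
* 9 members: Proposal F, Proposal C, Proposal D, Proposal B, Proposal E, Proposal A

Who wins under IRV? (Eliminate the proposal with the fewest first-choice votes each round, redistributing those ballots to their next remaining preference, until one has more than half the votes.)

Round 1: Proposal A 9, Proposal B 11, Proposal C 12, Proposal D 17, Proposal E 0, Proposal F 22. Proposal E eliminated.
Round 2: Proposal A 9, Proposal B 11, Proposal C 12, Proposal D 17, Proposal F 22. Proposal A eliminated.
Round 3: Proposal B 11, Proposal C 12, Proposal D 26, Proposal F 22. Proposal B eliminated.
Round 4: Proposal C 12, Proposal D 37, Proposal F 22. Proposal D has a majority (≥36).

Proposal D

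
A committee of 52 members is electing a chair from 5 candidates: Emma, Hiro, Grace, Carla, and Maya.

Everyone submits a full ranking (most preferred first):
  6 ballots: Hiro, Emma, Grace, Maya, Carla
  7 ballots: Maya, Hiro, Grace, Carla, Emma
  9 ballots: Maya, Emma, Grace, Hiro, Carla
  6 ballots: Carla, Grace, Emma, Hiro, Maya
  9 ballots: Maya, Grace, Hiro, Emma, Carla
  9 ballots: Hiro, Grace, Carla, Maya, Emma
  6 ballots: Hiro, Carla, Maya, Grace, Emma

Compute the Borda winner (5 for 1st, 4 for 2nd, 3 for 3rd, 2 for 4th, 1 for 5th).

Hiro

Emma: 6×4 + 7×1 + 9×4 + 6×3 + 9×2 + 9×1 + 6×1 = 118
Hiro: 6×5 + 7×4 + 9×2 + 6×2 + 9×3 + 9×5 + 6×5 = 190
Grace: 6×3 + 7×3 + 9×3 + 6×4 + 9×4 + 9×4 + 6×2 = 174
Carla: 6×1 + 7×2 + 9×1 + 6×5 + 9×1 + 9×3 + 6×4 = 119
Maya: 6×2 + 7×5 + 9×5 + 6×1 + 9×5 + 9×2 + 6×3 = 179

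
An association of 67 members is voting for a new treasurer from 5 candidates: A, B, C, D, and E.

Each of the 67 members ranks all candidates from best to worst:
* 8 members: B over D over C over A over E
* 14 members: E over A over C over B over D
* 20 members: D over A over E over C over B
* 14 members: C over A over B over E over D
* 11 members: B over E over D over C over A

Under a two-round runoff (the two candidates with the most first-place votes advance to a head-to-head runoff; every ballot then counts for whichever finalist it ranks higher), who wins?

Round 1 first-place votes: A 0, B 19, C 14, D 20, E 14. D and B advance.
Runoff: D is ranked above B on 20 ballots, B above D on 47.

B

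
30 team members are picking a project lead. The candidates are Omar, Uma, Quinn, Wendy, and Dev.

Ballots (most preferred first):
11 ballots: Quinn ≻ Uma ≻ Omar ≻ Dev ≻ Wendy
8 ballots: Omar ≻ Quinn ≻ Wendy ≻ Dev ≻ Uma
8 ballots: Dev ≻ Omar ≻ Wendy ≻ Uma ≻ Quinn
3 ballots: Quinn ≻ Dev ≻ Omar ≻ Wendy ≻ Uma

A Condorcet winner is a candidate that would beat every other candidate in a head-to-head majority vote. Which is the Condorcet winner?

Omar

Omar vs Uma: 19–11
Omar vs Quinn: 16–14
Omar vs Wendy: 30–0
Omar vs Dev: 19–11
Omar beats every other candidate.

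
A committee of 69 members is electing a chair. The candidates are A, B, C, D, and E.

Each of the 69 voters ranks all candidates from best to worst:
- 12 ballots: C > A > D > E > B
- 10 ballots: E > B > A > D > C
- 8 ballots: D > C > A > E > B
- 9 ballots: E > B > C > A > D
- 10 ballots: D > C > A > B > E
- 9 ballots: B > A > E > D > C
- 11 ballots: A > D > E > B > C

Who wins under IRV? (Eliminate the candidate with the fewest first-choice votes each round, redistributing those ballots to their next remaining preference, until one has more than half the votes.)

A

Round 1: A 11, B 9, C 12, D 18, E 19. B eliminated.
Round 2: A 20, C 12, D 18, E 19. C eliminated.
Round 3: A 32, D 18, E 19. D eliminated.
Round 4: A 50, E 19. A has a majority (≥35).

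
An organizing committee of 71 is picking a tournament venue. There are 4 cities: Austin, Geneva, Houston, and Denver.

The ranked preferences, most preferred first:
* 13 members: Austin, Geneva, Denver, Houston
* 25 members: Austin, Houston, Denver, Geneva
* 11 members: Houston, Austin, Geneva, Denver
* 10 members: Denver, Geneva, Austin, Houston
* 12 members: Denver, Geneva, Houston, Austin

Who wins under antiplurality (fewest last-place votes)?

Last-place votes: Austin 12, Geneva 25, Houston 23, Denver 11.

Denver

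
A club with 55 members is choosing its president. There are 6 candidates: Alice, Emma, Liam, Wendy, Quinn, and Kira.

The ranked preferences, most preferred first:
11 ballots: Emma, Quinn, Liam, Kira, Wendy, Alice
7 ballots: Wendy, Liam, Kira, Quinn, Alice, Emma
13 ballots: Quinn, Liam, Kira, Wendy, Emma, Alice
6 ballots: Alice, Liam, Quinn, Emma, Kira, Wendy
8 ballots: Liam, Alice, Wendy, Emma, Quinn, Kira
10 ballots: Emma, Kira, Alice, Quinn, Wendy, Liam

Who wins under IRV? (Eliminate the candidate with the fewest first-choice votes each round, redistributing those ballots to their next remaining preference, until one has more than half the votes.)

Round 1: Alice 6, Emma 21, Liam 8, Wendy 7, Quinn 13, Kira 0. Kira eliminated.
Round 2: Alice 6, Emma 21, Liam 8, Wendy 7, Quinn 13. Alice eliminated.
Round 3: Emma 21, Liam 14, Wendy 7, Quinn 13. Wendy eliminated.
Round 4: Emma 21, Liam 21, Quinn 13. Quinn eliminated.
Round 5: Emma 21, Liam 34. Liam has a majority (≥28).

Liam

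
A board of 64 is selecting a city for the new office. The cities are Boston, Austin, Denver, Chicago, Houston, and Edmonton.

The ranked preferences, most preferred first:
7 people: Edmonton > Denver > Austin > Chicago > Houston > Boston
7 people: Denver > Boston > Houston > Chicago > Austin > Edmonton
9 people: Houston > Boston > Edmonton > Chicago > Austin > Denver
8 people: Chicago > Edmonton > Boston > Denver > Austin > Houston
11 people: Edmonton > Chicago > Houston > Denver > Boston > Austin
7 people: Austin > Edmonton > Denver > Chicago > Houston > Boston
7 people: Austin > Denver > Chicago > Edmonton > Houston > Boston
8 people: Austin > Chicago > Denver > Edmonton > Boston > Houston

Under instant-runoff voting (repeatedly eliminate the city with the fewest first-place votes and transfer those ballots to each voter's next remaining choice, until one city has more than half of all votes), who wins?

Edmonton

Round 1: Boston 0, Austin 22, Denver 7, Chicago 8, Houston 9, Edmonton 18. Boston eliminated.
Round 2: Austin 22, Denver 7, Chicago 8, Houston 9, Edmonton 18. Denver eliminated.
Round 3: Austin 22, Chicago 8, Houston 16, Edmonton 18. Chicago eliminated.
Round 4: Austin 22, Houston 16, Edmonton 26. Houston eliminated.
Round 5: Austin 29, Edmonton 35. Edmonton has a majority (≥33).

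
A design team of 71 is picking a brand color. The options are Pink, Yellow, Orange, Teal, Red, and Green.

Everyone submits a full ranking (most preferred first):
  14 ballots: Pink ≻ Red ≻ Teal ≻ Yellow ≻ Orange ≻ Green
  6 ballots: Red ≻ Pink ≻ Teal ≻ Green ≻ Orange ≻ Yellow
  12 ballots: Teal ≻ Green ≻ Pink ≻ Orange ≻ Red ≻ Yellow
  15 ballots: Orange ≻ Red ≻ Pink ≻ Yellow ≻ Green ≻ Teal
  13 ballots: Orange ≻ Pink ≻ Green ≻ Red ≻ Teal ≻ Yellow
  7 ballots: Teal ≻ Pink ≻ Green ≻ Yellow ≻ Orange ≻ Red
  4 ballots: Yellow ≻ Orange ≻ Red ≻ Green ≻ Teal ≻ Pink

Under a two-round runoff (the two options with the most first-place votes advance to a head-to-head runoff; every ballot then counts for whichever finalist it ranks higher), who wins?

Teal

Round 1 first-place votes: Pink 14, Yellow 4, Orange 28, Teal 19, Red 6, Green 0. Orange and Teal advance.
Runoff: Orange is ranked above Teal on 32 ballots, Teal above Orange on 39.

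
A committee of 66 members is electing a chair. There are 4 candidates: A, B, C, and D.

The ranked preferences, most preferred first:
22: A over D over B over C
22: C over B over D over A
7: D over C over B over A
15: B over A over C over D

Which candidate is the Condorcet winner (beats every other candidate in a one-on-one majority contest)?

B vs A: 44–22
B vs C: 37–29
B vs D: 37–29
B beats every other candidate.

B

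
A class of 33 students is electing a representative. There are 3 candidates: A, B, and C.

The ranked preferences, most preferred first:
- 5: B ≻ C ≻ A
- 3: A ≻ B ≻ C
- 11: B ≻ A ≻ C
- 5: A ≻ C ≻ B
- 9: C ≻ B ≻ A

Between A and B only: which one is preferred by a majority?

B

A is ranked above B on 8 ballots; B above A on 25.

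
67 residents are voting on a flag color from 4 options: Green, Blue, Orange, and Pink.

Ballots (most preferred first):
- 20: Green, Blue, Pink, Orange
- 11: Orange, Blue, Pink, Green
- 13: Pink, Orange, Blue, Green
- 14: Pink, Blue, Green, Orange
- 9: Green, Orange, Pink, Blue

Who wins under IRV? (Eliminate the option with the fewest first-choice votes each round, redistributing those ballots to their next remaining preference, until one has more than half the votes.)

Pink

Round 1: Green 29, Blue 0, Orange 11, Pink 27. Blue eliminated.
Round 2: Green 29, Orange 11, Pink 27. Orange eliminated.
Round 3: Green 29, Pink 38. Pink has a majority (≥34).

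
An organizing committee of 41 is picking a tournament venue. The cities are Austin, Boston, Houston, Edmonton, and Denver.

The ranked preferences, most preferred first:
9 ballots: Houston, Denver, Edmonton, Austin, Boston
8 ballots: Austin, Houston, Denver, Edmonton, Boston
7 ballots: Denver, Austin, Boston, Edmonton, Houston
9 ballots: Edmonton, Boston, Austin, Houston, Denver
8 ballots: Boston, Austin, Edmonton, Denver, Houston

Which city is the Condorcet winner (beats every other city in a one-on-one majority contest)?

Austin

Austin vs Boston: 24–17
Austin vs Houston: 32–9
Austin vs Edmonton: 23–18
Austin vs Denver: 25–16
Austin beats every other city.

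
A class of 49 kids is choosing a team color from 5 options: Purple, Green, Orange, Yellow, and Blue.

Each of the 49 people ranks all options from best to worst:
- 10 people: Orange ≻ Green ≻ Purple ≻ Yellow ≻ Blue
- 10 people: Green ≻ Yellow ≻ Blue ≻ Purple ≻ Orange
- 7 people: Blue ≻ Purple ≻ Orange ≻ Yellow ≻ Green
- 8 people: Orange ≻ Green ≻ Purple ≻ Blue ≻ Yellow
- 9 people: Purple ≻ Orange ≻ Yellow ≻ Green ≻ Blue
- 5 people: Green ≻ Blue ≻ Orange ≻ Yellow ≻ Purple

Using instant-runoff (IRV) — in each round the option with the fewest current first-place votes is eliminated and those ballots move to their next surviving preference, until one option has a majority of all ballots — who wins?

Purple

Round 1: Purple 9, Green 15, Orange 18, Yellow 0, Blue 7. Yellow eliminated.
Round 2: Purple 9, Green 15, Orange 18, Blue 7. Blue eliminated.
Round 3: Purple 16, Green 15, Orange 18. Green eliminated.
Round 4: Purple 26, Orange 23. Purple has a majority (≥25).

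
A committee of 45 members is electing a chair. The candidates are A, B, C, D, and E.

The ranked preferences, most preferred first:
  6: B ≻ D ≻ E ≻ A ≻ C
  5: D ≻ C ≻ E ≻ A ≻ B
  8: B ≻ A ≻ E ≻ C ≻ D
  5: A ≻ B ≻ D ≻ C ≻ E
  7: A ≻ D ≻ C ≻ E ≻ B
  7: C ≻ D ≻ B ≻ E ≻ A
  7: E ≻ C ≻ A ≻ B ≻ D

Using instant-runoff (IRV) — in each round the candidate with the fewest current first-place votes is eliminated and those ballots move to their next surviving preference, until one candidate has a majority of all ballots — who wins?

Round 1: A 12, B 14, C 7, D 5, E 7. D eliminated.
Round 2: A 12, B 14, C 12, E 7. E eliminated.
Round 3: A 12, B 14, C 19. A eliminated.
Round 4: B 19, C 26. C has a majority (≥23).

C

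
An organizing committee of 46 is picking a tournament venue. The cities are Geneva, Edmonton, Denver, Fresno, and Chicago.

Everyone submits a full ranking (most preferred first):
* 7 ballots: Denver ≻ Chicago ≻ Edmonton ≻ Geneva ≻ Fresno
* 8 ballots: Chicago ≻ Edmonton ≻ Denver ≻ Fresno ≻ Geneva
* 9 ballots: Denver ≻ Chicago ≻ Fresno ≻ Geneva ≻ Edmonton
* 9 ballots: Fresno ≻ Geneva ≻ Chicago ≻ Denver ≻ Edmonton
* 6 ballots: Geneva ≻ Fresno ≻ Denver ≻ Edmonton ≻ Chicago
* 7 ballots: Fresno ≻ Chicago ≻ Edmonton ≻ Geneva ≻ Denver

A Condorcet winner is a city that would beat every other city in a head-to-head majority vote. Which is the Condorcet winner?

Chicago

Chicago vs Geneva: 31–15
Chicago vs Edmonton: 40–6
Chicago vs Denver: 24–22
Chicago vs Fresno: 24–22
Chicago beats every other city.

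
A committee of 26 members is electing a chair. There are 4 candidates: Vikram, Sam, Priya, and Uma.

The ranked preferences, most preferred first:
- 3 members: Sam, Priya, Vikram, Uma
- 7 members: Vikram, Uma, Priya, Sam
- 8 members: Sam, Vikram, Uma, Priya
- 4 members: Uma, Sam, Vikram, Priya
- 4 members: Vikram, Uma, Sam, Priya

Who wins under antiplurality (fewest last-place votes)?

Vikram

Last-place votes: Vikram 0, Sam 7, Priya 16, Uma 3.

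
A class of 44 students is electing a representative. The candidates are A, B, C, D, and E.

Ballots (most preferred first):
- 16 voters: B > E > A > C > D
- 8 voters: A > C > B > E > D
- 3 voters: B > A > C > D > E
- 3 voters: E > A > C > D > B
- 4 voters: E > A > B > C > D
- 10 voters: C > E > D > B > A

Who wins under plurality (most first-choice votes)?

First-place votes: A 8, B 19, C 10, D 0, E 7.

B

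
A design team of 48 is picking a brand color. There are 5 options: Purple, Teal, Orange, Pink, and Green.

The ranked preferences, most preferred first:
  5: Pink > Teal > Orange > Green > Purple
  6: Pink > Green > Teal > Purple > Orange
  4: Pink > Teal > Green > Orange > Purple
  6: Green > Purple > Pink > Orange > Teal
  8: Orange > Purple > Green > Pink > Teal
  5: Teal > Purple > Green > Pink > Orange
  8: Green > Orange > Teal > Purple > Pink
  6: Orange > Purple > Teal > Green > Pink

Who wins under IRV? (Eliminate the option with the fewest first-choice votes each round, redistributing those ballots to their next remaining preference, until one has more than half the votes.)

Green

Round 1: Purple 0, Teal 5, Orange 14, Pink 15, Green 14. Purple eliminated.
Round 2: Teal 5, Orange 14, Pink 15, Green 14. Teal eliminated.
Round 3: Orange 14, Pink 15, Green 19. Orange eliminated.
Round 4: Pink 15, Green 33. Green has a majority (≥25).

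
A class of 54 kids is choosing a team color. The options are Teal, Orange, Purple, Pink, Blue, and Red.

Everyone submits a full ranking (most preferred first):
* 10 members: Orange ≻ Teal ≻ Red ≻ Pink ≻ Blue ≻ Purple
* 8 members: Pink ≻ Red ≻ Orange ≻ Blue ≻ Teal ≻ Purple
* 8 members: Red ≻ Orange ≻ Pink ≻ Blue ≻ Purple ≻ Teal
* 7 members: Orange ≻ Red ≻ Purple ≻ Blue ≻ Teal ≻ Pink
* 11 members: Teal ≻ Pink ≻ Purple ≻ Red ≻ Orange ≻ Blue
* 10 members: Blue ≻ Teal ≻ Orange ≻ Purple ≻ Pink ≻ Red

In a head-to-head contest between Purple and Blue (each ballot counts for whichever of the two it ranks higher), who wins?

Blue

Purple is ranked above Blue on 18 ballots; Blue above Purple on 36.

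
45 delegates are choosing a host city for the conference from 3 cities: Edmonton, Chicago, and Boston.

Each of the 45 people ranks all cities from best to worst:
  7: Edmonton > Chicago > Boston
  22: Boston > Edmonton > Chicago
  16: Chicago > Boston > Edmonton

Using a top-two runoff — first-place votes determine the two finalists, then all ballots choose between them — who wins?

Round 1 first-place votes: Edmonton 7, Chicago 16, Boston 22. Boston and Chicago advance.
Runoff: Boston is ranked above Chicago on 22 ballots, Chicago above Boston on 23.

Chicago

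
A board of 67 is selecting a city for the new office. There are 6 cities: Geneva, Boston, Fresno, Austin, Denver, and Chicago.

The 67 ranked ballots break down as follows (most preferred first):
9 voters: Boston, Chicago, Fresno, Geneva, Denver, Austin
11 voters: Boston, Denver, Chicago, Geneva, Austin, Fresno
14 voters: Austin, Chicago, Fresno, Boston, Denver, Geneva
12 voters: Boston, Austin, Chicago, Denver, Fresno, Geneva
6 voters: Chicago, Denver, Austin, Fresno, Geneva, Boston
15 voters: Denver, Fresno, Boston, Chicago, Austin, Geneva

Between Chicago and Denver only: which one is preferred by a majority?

Chicago is ranked above Denver on 41 ballots; Denver above Chicago on 26.

Chicago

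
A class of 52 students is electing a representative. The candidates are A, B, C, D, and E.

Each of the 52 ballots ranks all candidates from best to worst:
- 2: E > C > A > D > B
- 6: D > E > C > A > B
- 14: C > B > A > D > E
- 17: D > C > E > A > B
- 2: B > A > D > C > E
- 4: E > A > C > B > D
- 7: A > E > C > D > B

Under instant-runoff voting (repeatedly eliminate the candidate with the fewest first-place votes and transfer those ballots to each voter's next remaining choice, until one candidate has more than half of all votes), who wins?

C

Round 1: A 7, B 2, C 14, D 23, E 6. B eliminated.
Round 2: A 9, C 14, D 23, E 6. E eliminated.
Round 3: A 13, C 16, D 23. A eliminated.
Round 4: C 27, D 25. C has a majority (≥27).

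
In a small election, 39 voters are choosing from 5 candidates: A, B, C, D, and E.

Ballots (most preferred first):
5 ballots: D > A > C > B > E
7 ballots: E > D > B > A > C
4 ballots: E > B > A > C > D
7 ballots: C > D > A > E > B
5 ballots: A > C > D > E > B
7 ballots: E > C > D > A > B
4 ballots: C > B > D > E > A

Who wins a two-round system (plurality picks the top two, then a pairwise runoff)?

C

Round 1 first-place votes: A 5, B 0, C 11, D 5, E 18. E and C advance.
Runoff: E is ranked above C on 18 ballots, C above E on 21.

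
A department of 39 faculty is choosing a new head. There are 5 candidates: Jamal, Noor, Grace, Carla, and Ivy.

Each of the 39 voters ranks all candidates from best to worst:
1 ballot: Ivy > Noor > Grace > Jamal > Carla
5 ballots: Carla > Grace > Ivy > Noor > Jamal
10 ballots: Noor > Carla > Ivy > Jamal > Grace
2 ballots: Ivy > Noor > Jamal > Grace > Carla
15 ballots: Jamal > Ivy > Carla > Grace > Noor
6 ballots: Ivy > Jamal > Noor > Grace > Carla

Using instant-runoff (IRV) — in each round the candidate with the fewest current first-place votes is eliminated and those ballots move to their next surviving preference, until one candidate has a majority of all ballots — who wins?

Ivy

Round 1: Jamal 15, Noor 10, Grace 0, Carla 5, Ivy 9. Grace eliminated.
Round 2: Jamal 15, Noor 10, Carla 5, Ivy 9. Carla eliminated.
Round 3: Jamal 15, Noor 10, Ivy 14. Noor eliminated.
Round 4: Jamal 15, Ivy 24. Ivy has a majority (≥20).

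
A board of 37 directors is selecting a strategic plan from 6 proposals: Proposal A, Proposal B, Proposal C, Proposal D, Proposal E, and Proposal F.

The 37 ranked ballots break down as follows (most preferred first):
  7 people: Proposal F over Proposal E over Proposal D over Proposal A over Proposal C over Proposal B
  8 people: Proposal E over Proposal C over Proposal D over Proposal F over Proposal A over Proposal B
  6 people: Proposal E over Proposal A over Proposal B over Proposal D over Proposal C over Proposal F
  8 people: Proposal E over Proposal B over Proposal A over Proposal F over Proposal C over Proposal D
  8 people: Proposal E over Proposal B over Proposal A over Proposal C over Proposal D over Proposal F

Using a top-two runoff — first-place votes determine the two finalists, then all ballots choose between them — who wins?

Proposal E

Round 1 first-place votes: Proposal A 0, Proposal B 0, Proposal C 0, Proposal D 0, Proposal E 30, Proposal F 7. Proposal E and Proposal F advance.
Runoff: Proposal E is ranked above Proposal F on 30 ballots, Proposal F above Proposal E on 7.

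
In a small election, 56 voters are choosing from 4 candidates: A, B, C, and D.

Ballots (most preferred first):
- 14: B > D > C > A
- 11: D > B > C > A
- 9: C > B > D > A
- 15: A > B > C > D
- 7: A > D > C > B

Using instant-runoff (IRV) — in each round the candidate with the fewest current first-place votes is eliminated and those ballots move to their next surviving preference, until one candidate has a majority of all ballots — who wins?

Round 1: A 22, B 14, C 9, D 11. C eliminated.
Round 2: A 22, B 23, D 11. D eliminated.
Round 3: A 22, B 34. B has a majority (≥29).

B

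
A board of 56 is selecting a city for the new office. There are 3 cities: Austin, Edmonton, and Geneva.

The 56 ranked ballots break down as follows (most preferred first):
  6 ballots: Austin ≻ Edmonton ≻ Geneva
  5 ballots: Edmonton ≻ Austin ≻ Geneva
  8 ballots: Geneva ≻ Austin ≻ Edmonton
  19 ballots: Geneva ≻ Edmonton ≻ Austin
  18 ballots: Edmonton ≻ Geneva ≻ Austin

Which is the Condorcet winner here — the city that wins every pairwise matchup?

Edmonton

Edmonton vs Austin: 42–14
Edmonton vs Geneva: 29–27
Edmonton beats every other city.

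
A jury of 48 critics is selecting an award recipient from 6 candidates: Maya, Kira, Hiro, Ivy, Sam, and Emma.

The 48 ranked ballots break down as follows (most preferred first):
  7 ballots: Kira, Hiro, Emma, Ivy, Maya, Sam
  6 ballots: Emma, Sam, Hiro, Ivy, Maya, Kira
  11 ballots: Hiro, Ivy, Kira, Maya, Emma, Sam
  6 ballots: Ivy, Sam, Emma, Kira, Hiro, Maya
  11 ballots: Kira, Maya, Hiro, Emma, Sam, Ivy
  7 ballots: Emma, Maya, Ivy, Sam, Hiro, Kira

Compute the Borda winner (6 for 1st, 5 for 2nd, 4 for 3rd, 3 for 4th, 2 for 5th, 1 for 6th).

Hiro

Maya: 7×2 + 6×2 + 11×3 + 6×1 + 11×5 + 7×5 = 155
Kira: 7×6 + 6×1 + 11×4 + 6×3 + 11×6 + 7×1 = 183
Hiro: 7×5 + 6×4 + 11×6 + 6×2 + 11×4 + 7×2 = 195
Ivy: 7×3 + 6×3 + 11×5 + 6×6 + 11×1 + 7×4 = 169
Sam: 7×1 + 6×5 + 11×1 + 6×5 + 11×2 + 7×3 = 121
Emma: 7×4 + 6×6 + 11×2 + 6×4 + 11×3 + 7×6 = 185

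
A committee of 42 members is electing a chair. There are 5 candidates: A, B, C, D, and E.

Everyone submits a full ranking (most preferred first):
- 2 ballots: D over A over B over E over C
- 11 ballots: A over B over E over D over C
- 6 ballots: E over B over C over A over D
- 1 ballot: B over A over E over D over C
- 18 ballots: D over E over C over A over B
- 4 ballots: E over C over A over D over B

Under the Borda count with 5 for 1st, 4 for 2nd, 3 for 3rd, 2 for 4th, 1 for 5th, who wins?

E

A: 2×4 + 11×5 + 6×2 + 1×4 + 18×2 + 4×3 = 127
B: 2×3 + 11×4 + 6×4 + 1×5 + 18×1 + 4×1 = 101
C: 2×1 + 11×1 + 6×3 + 1×1 + 18×3 + 4×4 = 102
D: 2×5 + 11×2 + 6×1 + 1×2 + 18×5 + 4×2 = 138
E: 2×2 + 11×3 + 6×5 + 1×3 + 18×4 + 4×5 = 162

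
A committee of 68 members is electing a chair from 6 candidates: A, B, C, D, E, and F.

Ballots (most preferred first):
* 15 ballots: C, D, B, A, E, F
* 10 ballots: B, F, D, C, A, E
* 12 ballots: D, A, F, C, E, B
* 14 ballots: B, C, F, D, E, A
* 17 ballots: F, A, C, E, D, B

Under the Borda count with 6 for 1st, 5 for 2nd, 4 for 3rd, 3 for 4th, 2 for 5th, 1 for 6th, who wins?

C

A: 15×3 + 10×2 + 12×5 + 14×1 + 17×5 = 224
B: 15×4 + 10×6 + 12×1 + 14×6 + 17×1 = 233
C: 15×6 + 10×3 + 12×3 + 14×5 + 17×4 = 294
D: 15×5 + 10×4 + 12×6 + 14×3 + 17×2 = 263
E: 15×2 + 10×1 + 12×2 + 14×2 + 17×3 = 143
F: 15×1 + 10×5 + 12×4 + 14×4 + 17×6 = 271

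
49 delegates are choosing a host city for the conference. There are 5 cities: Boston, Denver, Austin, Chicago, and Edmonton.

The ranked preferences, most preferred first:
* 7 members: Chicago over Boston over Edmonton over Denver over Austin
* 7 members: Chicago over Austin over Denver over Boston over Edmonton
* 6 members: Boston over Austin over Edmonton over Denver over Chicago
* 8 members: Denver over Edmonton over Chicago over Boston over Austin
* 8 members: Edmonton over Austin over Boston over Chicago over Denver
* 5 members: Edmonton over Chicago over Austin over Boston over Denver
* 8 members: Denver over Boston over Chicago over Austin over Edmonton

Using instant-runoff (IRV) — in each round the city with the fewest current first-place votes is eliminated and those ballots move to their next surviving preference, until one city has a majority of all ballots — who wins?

Round 1: Boston 6, Denver 16, Austin 0, Chicago 14, Edmonton 13. Austin eliminated.
Round 2: Boston 6, Denver 16, Chicago 14, Edmonton 13. Boston eliminated.
Round 3: Denver 16, Chicago 14, Edmonton 19. Chicago eliminated.
Round 4: Denver 23, Edmonton 26. Edmonton has a majority (≥25).

Edmonton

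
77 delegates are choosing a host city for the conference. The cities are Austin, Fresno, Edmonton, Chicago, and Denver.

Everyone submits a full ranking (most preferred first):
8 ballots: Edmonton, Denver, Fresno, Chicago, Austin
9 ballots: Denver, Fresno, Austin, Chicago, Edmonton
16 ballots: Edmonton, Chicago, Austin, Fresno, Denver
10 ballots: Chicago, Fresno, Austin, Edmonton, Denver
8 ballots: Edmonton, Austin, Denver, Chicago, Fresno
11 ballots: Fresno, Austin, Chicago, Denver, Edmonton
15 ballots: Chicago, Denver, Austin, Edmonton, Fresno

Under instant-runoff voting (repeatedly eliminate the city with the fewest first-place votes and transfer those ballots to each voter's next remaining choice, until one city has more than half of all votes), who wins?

Chicago

Round 1: Austin 0, Fresno 11, Edmonton 32, Chicago 25, Denver 9. Austin eliminated.
Round 2: Fresno 11, Edmonton 32, Chicago 25, Denver 9. Denver eliminated.
Round 3: Fresno 20, Edmonton 32, Chicago 25. Fresno eliminated.
Round 4: Edmonton 32, Chicago 45. Chicago has a majority (≥39).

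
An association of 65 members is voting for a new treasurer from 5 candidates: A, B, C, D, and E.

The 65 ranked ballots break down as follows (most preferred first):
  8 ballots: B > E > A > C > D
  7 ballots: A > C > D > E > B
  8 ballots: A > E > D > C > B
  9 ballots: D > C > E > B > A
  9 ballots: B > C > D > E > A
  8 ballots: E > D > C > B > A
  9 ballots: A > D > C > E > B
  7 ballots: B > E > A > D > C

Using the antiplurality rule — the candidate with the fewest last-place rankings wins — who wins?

E

Last-place votes: A 26, B 24, C 7, D 8, E 0.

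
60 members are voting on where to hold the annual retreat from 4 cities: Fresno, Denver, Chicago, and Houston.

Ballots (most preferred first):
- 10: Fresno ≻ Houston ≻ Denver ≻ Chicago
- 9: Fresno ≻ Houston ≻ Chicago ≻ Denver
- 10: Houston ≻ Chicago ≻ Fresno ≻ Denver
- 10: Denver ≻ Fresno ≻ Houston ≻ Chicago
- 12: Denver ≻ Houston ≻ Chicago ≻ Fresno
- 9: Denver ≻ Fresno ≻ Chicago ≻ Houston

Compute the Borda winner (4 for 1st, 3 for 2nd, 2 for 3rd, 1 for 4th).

Fresno: 10×4 + 9×4 + 10×2 + 10×3 + 12×1 + 9×3 = 165
Denver: 10×2 + 9×1 + 10×1 + 10×4 + 12×4 + 9×4 = 163
Chicago: 10×1 + 9×2 + 10×3 + 10×1 + 12×2 + 9×2 = 110
Houston: 10×3 + 9×3 + 10×4 + 10×2 + 12×3 + 9×1 = 162

Fresno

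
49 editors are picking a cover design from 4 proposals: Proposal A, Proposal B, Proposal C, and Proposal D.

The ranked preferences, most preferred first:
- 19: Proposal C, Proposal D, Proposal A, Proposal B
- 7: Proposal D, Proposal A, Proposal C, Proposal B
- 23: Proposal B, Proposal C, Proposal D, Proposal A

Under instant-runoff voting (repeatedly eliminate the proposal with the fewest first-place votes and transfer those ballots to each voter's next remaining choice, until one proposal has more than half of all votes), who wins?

Round 1: Proposal A 0, Proposal B 23, Proposal C 19, Proposal D 7. Proposal A eliminated.
Round 2: Proposal B 23, Proposal C 19, Proposal D 7. Proposal D eliminated.
Round 3: Proposal B 23, Proposal C 26. Proposal C has a majority (≥25).

Proposal C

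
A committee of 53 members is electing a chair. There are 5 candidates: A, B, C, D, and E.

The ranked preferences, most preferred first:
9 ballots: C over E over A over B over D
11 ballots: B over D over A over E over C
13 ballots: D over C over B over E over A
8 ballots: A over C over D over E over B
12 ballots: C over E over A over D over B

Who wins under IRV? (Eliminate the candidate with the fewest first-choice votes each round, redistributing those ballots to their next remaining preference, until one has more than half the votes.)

C

Round 1: A 8, B 11, C 21, D 13, E 0. E eliminated.
Round 2: A 8, B 11, C 21, D 13. A eliminated.
Round 3: B 11, C 29, D 13. C has a majority (≥27).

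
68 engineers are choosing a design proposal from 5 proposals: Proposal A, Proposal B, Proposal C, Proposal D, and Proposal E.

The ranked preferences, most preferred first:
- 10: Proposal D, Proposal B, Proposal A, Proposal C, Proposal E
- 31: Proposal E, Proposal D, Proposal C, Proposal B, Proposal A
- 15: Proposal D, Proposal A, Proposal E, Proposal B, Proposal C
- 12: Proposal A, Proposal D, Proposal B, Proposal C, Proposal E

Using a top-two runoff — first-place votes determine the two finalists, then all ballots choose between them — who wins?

Proposal D

Round 1 first-place votes: Proposal A 12, Proposal B 0, Proposal C 0, Proposal D 25, Proposal E 31. Proposal E and Proposal D advance.
Runoff: Proposal E is ranked above Proposal D on 31 ballots, Proposal D above Proposal E on 37.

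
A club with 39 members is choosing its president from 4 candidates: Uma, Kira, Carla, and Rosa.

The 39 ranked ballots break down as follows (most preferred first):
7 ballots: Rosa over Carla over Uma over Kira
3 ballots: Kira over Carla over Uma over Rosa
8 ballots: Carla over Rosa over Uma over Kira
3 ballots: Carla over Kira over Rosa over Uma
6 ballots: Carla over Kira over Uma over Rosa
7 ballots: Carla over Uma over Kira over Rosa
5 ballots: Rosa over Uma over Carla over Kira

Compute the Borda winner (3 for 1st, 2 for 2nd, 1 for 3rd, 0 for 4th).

Uma: 7×1 + 3×1 + 8×1 + 3×0 + 6×1 + 7×2 + 5×2 = 48
Kira: 7×0 + 3×3 + 8×0 + 3×2 + 6×2 + 7×1 + 5×0 = 34
Carla: 7×2 + 3×2 + 8×3 + 3×3 + 6×3 + 7×3 + 5×1 = 97
Rosa: 7×3 + 3×0 + 8×2 + 3×1 + 6×0 + 7×0 + 5×3 = 55

Carla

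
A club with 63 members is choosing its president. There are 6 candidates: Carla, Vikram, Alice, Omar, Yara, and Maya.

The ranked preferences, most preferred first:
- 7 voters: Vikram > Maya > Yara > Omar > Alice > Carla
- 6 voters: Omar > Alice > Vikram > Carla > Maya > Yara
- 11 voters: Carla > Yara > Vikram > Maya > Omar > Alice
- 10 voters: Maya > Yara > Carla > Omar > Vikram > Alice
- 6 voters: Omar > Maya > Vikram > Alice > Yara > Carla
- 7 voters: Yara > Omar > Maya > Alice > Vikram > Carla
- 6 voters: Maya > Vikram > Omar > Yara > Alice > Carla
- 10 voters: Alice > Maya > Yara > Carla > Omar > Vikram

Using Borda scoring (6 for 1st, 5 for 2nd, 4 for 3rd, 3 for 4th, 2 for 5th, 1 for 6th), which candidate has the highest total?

Maya

Carla: 7×1 + 6×3 + 11×6 + 10×4 + 6×1 + 7×1 + 6×1 + 10×3 = 180
Vikram: 7×6 + 6×4 + 11×4 + 10×2 + 6×4 + 7×2 + 6×5 + 10×1 = 208
Alice: 7×2 + 6×5 + 11×1 + 10×1 + 6×3 + 7×3 + 6×2 + 10×6 = 176
Omar: 7×3 + 6×6 + 11×2 + 10×3 + 6×6 + 7×5 + 6×4 + 10×2 = 224
Yara: 7×4 + 6×1 + 11×5 + 10×5 + 6×2 + 7×6 + 6×3 + 10×4 = 251
Maya: 7×5 + 6×2 + 11×3 + 10×6 + 6×5 + 7×4 + 6×6 + 10×5 = 284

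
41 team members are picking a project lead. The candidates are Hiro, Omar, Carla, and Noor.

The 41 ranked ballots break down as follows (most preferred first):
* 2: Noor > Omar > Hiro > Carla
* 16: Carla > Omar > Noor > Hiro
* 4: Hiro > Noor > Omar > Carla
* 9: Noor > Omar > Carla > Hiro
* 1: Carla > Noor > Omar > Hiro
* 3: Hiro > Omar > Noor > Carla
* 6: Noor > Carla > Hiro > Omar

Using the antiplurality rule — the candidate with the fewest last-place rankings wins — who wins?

Last-place votes: Hiro 26, Omar 6, Carla 9, Noor 0.

Noor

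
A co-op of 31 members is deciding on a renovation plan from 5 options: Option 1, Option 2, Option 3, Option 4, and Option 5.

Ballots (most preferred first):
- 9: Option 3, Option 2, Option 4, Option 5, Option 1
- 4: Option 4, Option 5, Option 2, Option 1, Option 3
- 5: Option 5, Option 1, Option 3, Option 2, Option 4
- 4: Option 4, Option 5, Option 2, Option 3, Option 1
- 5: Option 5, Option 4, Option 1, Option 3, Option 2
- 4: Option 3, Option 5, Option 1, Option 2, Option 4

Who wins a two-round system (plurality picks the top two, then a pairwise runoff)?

Round 1 first-place votes: Option 1 0, Option 2 0, Option 3 13, Option 4 8, Option 5 10. Option 3 and Option 5 advance.
Runoff: Option 3 is ranked above Option 5 on 13 ballots, Option 5 above Option 3 on 18.

Option 5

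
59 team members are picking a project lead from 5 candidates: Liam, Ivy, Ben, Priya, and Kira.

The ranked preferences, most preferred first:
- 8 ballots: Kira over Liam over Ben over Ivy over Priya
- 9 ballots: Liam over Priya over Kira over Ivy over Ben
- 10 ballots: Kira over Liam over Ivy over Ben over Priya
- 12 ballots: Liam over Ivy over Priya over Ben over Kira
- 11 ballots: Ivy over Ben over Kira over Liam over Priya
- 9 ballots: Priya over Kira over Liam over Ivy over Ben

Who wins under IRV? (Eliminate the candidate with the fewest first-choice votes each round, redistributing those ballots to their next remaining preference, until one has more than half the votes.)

Kira

Round 1: Liam 21, Ivy 11, Ben 0, Priya 9, Kira 18. Ben eliminated.
Round 2: Liam 21, Ivy 11, Priya 9, Kira 18. Priya eliminated.
Round 3: Liam 21, Ivy 11, Kira 27. Ivy eliminated.
Round 4: Liam 21, Kira 38. Kira has a majority (≥30).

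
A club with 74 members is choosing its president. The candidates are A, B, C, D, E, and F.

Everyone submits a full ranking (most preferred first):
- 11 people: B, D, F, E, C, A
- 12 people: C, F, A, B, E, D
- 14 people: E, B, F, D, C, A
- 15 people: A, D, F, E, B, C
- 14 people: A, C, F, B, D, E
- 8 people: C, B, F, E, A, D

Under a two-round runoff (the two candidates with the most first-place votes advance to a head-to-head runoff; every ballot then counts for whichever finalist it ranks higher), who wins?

C

Round 1 first-place votes: A 29, B 11, C 20, D 0, E 14, F 0. A and C advance.
Runoff: A is ranked above C on 29 ballots, C above A on 45.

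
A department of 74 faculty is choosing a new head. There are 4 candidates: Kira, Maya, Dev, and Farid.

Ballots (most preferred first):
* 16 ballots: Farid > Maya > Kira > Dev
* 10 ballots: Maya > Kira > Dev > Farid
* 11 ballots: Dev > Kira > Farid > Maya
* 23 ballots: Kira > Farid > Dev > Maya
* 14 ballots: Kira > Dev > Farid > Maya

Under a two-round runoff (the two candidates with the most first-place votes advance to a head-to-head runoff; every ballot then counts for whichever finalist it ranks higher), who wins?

Kira

Round 1 first-place votes: Kira 37, Maya 10, Dev 11, Farid 16. Kira and Farid advance.
Runoff: Kira is ranked above Farid on 58 ballots, Farid above Kira on 16.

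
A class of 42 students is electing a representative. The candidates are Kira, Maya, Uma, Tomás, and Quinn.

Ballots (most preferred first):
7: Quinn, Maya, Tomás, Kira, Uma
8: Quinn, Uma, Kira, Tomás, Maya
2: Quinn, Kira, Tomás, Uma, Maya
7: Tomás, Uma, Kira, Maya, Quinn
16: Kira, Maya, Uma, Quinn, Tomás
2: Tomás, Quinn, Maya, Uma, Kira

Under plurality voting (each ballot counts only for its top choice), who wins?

Quinn

First-place votes: Kira 16, Maya 0, Uma 0, Tomás 9, Quinn 17.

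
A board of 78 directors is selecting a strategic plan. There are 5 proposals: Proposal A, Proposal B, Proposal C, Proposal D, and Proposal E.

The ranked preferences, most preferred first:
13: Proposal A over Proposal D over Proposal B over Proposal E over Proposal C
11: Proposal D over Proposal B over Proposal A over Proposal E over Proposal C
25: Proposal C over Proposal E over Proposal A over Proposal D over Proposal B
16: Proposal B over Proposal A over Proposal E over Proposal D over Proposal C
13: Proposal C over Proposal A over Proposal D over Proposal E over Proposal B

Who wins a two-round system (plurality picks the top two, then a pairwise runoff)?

Round 1 first-place votes: Proposal A 13, Proposal B 16, Proposal C 38, Proposal D 11, Proposal E 0. Proposal C and Proposal B advance.
Runoff: Proposal C is ranked above Proposal B on 38 ballots, Proposal B above Proposal C on 40.

Proposal B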